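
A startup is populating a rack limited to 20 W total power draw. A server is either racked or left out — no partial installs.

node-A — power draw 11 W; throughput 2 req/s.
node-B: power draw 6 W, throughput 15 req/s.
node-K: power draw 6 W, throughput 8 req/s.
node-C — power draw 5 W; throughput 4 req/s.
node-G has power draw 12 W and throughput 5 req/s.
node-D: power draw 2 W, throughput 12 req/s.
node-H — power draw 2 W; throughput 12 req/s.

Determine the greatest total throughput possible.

Allowing fractional choices, the relaxed optimum would be about 50.2, but servers are indivisible.
node-B + node-K + node-D + node-H: power draw 6 + 6 + 2 + 2 = 16 ≤ 20, throughput 15 + 8 + 12 + 12 = 47.
node-B + node-C + node-D + node-H: power draw 6 + 5 + 2 + 2 = 15 ≤ 20, throughput 15 + 4 + 12 + 12 = 43.
Best is node-B, node-K, node-D, and node-H with total throughput 47.

47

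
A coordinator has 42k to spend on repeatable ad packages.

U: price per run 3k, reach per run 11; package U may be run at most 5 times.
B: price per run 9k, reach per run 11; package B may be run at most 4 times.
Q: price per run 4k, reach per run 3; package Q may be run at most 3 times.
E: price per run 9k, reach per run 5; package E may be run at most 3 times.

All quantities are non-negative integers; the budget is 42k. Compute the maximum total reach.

88

5×U, 2×B, and 2×Q: price 41 ≤ 42, reach 5·11 + 2·11 + 2·3 = 83.
5×U and 3×B: price 42 ≤ 42, reach 5·11 + 3·11 = 88.
Best is 88.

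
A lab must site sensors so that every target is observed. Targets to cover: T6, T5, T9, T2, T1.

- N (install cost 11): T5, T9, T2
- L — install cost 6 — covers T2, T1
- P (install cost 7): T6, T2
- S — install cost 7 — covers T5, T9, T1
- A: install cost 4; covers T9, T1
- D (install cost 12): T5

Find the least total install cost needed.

14

The greedy cost-per-new-target heuristic would pick A, P, and S for 18, but a cheaper cover exists.
Choose P and S: together they cover T6, T5, T9, T2, T1 — every target.
Total install cost: 7 + 7 = 14.
No cover costs less than 14.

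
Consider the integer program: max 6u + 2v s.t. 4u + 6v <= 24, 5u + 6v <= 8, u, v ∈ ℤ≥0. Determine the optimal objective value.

6

(u,v)=(1,0): 4·1+6·0=4≤24, 5·1+6·0=5≤8, objective 6.
(u,v)=(0,1): 4·0+6·1=6≤24, 5·0+6·1=6≤8, objective 2.
(u,v)=(0,0): 4·0+6·0=0≤24, 5·0+6·0=0≤8, objective 0.
No feasible integer point exceeds 6.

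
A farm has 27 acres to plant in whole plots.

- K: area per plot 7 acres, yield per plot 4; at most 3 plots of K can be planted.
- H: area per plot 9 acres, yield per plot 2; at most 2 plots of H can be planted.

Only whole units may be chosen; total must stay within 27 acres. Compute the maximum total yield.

12

This is a bounded integer knapsack.
K has the best ratio (4/7); taking only K gives at most 3×4 = 12 (stopped by the area limit).
Optimal: 3×K: area 21 ≤ 27, yield 3·4 = 12.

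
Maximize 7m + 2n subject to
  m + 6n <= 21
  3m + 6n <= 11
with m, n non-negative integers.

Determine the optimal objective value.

21

(m,n)=(3,0) is feasible, giving 21.
(m,n)=(2,0) is feasible, giving 14.
Maximum is 21 at (m,n)=(3,0).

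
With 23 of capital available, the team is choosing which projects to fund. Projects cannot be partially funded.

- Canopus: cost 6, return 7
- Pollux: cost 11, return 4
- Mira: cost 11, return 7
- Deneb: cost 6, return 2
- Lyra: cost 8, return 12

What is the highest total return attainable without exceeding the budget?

Mira + Lyra: cost 11 + 8 = 19 ≤ 23, return 7 + 12 = 19.
Canopus + Deneb + Lyra: cost 6 + 6 + 8 = 20 ≤ 23, return 7 + 2 + 12 = 21.
Canopus + Lyra: cost 6 + 8 = 14 ≤ 23, return 7 + 12 = 19.
Best is Canopus, Deneb, and Lyra with total return 21.

21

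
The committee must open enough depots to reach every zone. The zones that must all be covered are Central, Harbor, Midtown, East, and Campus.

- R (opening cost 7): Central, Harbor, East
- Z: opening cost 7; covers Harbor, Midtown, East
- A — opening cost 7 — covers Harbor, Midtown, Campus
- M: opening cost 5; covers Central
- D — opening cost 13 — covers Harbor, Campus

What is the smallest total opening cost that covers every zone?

14

Choose R and A: together they cover Central, Harbor, Midtown, East, Campus — every zone.
Total opening cost: 7 + 7 = 14.
No cover costs less than 14.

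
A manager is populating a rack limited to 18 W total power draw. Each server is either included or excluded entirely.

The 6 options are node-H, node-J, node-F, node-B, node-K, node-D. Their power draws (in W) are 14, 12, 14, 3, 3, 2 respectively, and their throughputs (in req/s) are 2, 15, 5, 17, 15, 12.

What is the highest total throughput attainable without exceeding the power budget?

Take node-J, node-B, and node-K: power draw 12 + 3 + 3 = 18 ≤ 18, throughput 15 + 17 + 15 = 47.
No other feasible combination does better.

47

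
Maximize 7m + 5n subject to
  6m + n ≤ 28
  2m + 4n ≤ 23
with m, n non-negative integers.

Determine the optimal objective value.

43

Relaxing integrality, the LP optimum is 46.95 at (m,n) = (4.05, 3.73), which is not an integer point.
(m,n)=(4,3): 6·4+1·3=27≤28, 2·4+4·3=20≤23, objective 43.
(m,n)=(3,4): 6·3+1·4=22≤28, 2·3+4·4=22≤23, objective 41.
No feasible integer point exceeds 43.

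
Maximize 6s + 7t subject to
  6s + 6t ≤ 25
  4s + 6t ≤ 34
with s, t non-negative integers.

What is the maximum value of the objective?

28

Relaxing integrality, the LP optimum is 29.17 at (s,t) = (0, 4.17), which is not an integer point.
(s,t)=(0,4): 6·0+6·4=24≤25, 4·0+6·4=24≤34, objective 28.
(s,t)=(1,3): 6·1+6·3=24≤25, 4·1+6·3=22≤34, objective 27.
The best lattice point is (0,4), giving 28.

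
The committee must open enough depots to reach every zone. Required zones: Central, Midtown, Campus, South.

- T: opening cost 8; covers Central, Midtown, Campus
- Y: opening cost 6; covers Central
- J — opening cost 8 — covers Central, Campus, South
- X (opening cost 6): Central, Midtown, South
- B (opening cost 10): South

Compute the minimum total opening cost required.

Choose T and X: together they cover Central, Midtown, Campus, South — every zone.
Total opening cost: 8 + 6 = 14.
No cover costs less than 14.

14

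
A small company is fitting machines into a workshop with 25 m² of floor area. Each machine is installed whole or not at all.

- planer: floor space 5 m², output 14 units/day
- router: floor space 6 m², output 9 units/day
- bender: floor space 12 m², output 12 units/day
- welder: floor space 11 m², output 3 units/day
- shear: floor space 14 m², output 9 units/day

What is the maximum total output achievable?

Allowing fractional choices, the relaxed optimum would be about 36.3, but machines are indivisible.
planer + bender: floor space 5 + 12 = 17 ≤ 25, output 14 + 12 = 26.
planer + router + bender: floor space 5 + 6 + 12 = 23 ≤ 25, output 14 + 9 + 12 = 35.
planer + router + shear: floor space 5 + 6 + 14 = 25 ≤ 25, output 14 + 9 + 9 = 32.
Best is planer, router, and bender with total output 35.

35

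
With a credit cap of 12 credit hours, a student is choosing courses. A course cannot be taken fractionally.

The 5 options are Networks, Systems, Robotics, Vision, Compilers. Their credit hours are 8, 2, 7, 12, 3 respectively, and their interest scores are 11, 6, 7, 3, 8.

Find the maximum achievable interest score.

Systems + Robotics + Compilers: credit hours 2 + 7 + 3 = 12 ≤ 12, interest score 6 + 7 + 8 = 21.
Networks + Systems: credit hours 8 + 2 = 10 ≤ 12, interest score 11 + 6 = 17.
Networks + Compilers: credit hours 8 + 3 = 11 ≤ 12, interest score 11 + 8 = 19.
Best is Systems, Robotics, and Compilers with total interest score 21.

21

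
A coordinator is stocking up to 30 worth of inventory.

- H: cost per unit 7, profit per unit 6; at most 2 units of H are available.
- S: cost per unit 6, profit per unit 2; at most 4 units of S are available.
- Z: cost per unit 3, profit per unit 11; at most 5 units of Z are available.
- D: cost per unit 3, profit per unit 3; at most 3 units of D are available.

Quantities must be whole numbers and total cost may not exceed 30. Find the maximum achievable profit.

67

2×H and 5×Z: cost 29 ≤ 30, profit 2·6 + 5·11 = 67.
1×H, 5×Z, and 2×D: cost 28 ≤ 30, profit 1·6 + 5·11 + 2·3 = 67.
Best is 67.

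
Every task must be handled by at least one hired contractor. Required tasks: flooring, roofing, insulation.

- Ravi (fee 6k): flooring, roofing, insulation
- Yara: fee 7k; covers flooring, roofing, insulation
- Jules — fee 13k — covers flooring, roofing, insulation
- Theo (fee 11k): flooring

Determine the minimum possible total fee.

6

This is a weighted set-cover instance.
Ravi alone covers flooring, roofing, insulation — every task.
Total fee: 6.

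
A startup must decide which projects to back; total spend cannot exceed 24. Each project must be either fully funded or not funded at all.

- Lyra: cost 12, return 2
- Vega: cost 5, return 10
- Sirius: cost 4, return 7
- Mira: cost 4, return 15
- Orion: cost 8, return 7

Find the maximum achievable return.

39

Vega + Sirius + Mira + Orion: cost 5 + 4 + 4 + 8 = 21 ≤ 24, return 10 + 7 + 15 + 7 = 39.
Vega + Sirius + Mira: cost 5 + 4 + 4 = 13 ≤ 24, return 10 + 7 + 15 = 32.
Vega + Mira + Orion: cost 5 + 4 + 8 = 17 ≤ 24, return 10 + 15 + 7 = 32.
Best is Vega, Sirius, Mira, and Orion with total return 39.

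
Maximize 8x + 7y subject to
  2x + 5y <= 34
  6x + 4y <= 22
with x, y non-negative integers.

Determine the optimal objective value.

(x,y)=(1,4): 2·1+5·4=22≤34, 6·1+4·4=22≤22, objective 36.
(x,y)=(0,5): 2·0+5·5=25≤34, 6·0+4·5=20≤22, objective 35.
(x,y)=(1,3): 2·1+5·3=17≤34, 6·1+4·3=18≤22, objective 29.
The best lattice point is (1,4), giving 36.

36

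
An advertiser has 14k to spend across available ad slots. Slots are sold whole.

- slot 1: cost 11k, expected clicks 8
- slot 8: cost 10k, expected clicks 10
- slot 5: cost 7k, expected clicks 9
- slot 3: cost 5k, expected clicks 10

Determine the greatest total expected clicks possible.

slot 5 + slot 3: cost 7 + 5 = 12 ≤ 14, expected clicks 9 + 10 = 19.
slot 3: cost 5 ≤ 14, expected clicks 10.
slot 8: cost 10 ≤ 14, expected clicks 10.
Best is slot 5 and slot 3 with total expected clicks 19.

19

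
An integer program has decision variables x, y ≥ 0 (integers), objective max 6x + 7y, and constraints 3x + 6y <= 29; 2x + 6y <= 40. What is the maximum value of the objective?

The continuous relaxation peaks at (9.67, 0) with value 58.00; rounding to a feasible lattice point costs some objective.
(x,y)=(9,0): 3·9+6·0=27≤29, 2·9+6·0=18≤40, objective 54.
(x,y)=(8,0): 3·8+6·0=24≤29, 2·8+6·0=16≤40, objective 48.
No feasible integer point exceeds 54.

54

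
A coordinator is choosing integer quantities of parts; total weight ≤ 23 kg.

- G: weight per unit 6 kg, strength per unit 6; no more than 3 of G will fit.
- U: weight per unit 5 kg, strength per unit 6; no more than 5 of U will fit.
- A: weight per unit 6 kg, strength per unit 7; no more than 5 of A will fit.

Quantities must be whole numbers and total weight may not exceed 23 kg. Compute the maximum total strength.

This is a bounded integer knapsack.
Take 1×U and 3×A: weight 23 ≤ 23, strength 1·6 + 3·7 = 27.
No other integer combination yields more.

27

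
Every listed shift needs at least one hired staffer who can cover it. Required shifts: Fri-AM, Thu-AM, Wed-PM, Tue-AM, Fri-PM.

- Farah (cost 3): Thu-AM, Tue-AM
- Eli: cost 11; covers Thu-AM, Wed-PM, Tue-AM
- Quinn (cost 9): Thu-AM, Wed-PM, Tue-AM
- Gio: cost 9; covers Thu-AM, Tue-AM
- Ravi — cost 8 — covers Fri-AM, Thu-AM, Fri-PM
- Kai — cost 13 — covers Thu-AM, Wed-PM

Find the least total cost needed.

Choose Quinn and Ravi: together they cover Fri-AM, Thu-AM, Wed-PM, Tue-AM, Fri-PM — every shift.
Total cost: 9 + 8 = 17.

17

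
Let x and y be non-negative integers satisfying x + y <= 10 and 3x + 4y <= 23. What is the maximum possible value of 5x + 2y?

Relaxing integrality, the LP optimum is 38.33 at (x,y) = (7.67, 0), which is not an integer point.
(x,y)=(7,0): 1·7+1·0=7≤10, 3·7+4·0=21≤23, objective 35.
(x,y)=(6,1): 1·6+1·1=7≤10, 3·6+4·1=22≤23, objective 32.
(x,y)=(6,0): 1·6+1·0=6≤10, 3·6+4·0=18≤23, objective 30.
No feasible integer point exceeds 35.

35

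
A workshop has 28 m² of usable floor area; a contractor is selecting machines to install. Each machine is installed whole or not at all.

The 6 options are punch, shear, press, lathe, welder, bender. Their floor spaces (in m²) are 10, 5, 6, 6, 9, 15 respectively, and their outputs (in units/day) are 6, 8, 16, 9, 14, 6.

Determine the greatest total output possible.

47

Allowing fractional choices, the relaxed optimum would be about 48.2, but machines are indivisible.
shear + press + lathe + welder: floor space 5 + 6 + 6 + 9 = 26 ≤ 28, output 8 + 16 + 9 + 14 = 47.
press + lathe + welder: floor space 6 + 6 + 9 = 21 ≤ 28, output 16 + 9 + 14 = 39.
punch + shear + press + lathe: floor space 10 + 5 + 6 + 6 = 27 ≤ 28, output 6 + 8 + 16 + 9 = 39.
Best is shear, press, lathe, and welder with total output 47.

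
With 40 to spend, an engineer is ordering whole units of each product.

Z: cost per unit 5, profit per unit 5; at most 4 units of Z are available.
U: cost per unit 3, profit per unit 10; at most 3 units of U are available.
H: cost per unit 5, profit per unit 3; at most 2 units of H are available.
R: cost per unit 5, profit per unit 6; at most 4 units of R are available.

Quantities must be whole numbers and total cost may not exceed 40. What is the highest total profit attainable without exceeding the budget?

Take 2×Z, 3×U, and 4×R: cost 39 ≤ 40, profit 2·5 + 3·10 + 4·6 = 64.
U has the best ratio (10/3) and is taken to its limit of 3; remaining capacity is filled optimally with the others.

64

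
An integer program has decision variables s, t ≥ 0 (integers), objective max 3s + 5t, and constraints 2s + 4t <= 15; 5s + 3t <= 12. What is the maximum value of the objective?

Relaxing integrality, the LP optimum is 18.86 at (s,t) = (0.214, 3.64), which is not an integer point.
(s,t)=(0,3): 2·0+4·3=12≤15, 5·0+3·3=9≤12, objective 15.
(s,t)=(1,2): 2·1+4·2=10≤15, 5·1+3·2=11≤12, objective 13.
(s,t)=(0,2): 2·0+4·2=8≤15, 5·0+3·2=6≤12, objective 10.
No feasible integer point exceeds 15.

15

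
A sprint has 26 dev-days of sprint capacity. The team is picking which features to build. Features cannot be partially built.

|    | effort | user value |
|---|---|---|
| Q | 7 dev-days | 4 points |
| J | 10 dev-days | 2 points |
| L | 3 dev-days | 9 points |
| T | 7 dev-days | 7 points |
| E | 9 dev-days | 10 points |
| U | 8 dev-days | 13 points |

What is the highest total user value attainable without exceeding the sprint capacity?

33

Q + L + T + U: effort 7 + 3 + 7 + 8 = 25 ≤ 26, user value 4 + 9 + 7 + 13 = 33.
L + E + U: effort 3 + 9 + 8 = 20 ≤ 26, user value 9 + 10 + 13 = 32.
T + E + U: effort 7 + 9 + 8 = 24 ≤ 26, user value 7 + 10 + 13 = 30.
Best is Q, L, T, and U with total user value 33.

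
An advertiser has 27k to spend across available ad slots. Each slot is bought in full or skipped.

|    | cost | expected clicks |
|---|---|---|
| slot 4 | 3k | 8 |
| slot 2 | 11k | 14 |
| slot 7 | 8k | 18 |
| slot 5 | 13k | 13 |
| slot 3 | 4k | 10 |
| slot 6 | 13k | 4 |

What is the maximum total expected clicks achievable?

50

Allowing fractional choices, the relaxed optimum would be about 51.0, but ad slots are indivisible.
slot 4 + slot 2 + slot 7 + slot 3: cost 3 + 11 + 8 + 4 = 26 ≤ 27, expected clicks 8 + 14 + 18 + 10 = 50.
slot 2 + slot 7 + slot 3: cost 11 + 8 + 4 = 23 ≤ 27, expected clicks 14 + 18 + 10 = 42.
Best is slot 4, slot 2, slot 7, and slot 3 with total expected clicks 50.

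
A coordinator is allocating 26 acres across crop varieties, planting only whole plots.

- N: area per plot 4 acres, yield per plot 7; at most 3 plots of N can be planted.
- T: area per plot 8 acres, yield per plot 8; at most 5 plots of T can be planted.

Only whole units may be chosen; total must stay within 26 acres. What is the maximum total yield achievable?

2×N and 2×T: area 24 ≤ 26, yield 2·7 + 2·8 = 30.
3×N and 1×T: area 20 ≤ 26, yield 3·7 + 1·8 = 29.
Best is 30.

30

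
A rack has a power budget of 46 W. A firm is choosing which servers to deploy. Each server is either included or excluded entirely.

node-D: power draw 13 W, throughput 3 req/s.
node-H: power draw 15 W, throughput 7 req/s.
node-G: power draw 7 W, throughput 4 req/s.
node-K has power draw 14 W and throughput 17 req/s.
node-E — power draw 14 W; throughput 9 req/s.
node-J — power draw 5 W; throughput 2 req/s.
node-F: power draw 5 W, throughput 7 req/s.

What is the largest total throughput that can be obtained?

39

node-G + node-K + node-E + node-J + node-F: power draw 7 + 14 + 14 + 5 + 5 = 45 ≤ 46, throughput 4 + 17 + 9 + 2 + 7 = 39.
node-G + node-K + node-E + node-F: power draw 7 + 14 + 14 + 5 = 40 ≤ 46, throughput 4 + 17 + 9 + 7 = 37.
Best is node-G, node-K, node-E, node-J, and node-F with total throughput 39.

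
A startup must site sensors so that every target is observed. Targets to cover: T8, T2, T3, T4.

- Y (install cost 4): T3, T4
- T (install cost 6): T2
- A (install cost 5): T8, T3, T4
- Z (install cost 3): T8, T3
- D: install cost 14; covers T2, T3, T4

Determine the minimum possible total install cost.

11

The greedy cost-per-new-target heuristic would pick Z, Y, and T for 13, but a cheaper cover exists.
Choose T and A: together they cover T8, T2, T3, T4 — every target.
Total install cost: 6 + 5 = 11.
No cover costs less than 11.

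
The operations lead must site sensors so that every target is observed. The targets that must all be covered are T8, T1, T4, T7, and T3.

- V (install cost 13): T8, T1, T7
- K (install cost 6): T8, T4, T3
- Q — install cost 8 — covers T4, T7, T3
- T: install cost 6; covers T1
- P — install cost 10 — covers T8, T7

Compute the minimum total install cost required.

Choose V and K: together they cover T8, T1, T4, T7, T3 — every target.
Total install cost: 13 + 6 = 19.

19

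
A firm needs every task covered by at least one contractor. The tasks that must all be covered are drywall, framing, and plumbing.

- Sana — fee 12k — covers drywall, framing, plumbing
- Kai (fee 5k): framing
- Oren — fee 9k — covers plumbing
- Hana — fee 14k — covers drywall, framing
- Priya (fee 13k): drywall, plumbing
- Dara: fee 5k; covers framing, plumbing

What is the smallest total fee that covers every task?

12

This is a weighted set-cover instance.
Sana alone covers drywall, framing, plumbing — every task.
Total fee: 12.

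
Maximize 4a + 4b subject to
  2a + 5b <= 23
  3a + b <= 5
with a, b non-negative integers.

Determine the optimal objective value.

(a,b)=(0,4): 2·0+5·4=20≤23, 3·0+1·4=4≤5, objective 16.
(a,b)=(0,3): 2·0+5·3=15≤23, 3·0+1·3=3≤5, objective 12.
The best lattice point is (0,4), giving 16.

16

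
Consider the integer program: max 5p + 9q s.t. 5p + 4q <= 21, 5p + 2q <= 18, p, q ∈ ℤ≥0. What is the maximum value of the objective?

The continuous relaxation peaks at (0, 5.25) with value 47.25; rounding to a feasible lattice point costs some objective.
(p,q)=(0,5): 5·0+4·5=20≤21, 5·0+2·5=10≤18, objective 45.
(p,q)=(1,4): 5·1+4·4=21≤21, 5·1+2·4=13≤18, objective 41.
(p,q)=(0,4): 5·0+4·4=16≤21, 5·0+2·4=8≤18, objective 36.
No feasible integer point exceeds 45.

45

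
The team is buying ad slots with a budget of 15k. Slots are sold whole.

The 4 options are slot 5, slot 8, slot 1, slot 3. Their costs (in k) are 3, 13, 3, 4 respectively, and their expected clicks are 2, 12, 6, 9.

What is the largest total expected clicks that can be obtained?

slot 5 + slot 1 + slot 3: cost 3 + 3 + 4 = 10 ≤ 15, expected clicks 2 + 6 + 9 = 17.
slot 1 + slot 3: cost 3 + 4 = 7 ≤ 15, expected clicks 6 + 9 = 15.
slot 8: cost 13 ≤ 15, expected clicks 12.
Best is slot 5, slot 1, and slot 3 with total expected clicks 17.

17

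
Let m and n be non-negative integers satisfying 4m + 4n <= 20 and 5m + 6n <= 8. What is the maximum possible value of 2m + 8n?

The continuous relaxation peaks at (0, 1.33) with value 10.67; rounding to a feasible lattice point costs some objective.
(m,n)=(0,1): 4·0+4·1=4≤20, 5·0+6·1=6≤8, objective 8.
(m,n)=(1,0): 4·1+4·0=4≤20, 5·1+6·0=5≤8, objective 2.
(m,n)=(0,0): 4·0+4·0=0≤20, 5·0+6·0=0≤8, objective 0.
The best lattice point is (0,1), giving 8.

8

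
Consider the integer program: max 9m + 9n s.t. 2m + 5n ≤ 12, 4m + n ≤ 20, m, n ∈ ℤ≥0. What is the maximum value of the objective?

45

(m,n)=(5,0) is feasible, giving 45.
(m,n)=(3,1) is feasible, giving 36.
(m,n)=(4,0) is feasible, giving 36.
Maximum is 45 at (m,n)=(5,0).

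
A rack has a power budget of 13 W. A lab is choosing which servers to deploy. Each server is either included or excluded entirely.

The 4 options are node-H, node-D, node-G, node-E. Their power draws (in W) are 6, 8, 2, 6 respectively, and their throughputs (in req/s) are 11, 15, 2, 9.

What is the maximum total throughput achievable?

20

node-D + node-G: power draw 8 + 2 = 10 ≤ 13, throughput 15 + 2 = 17.
node-H + node-E: power draw 6 + 6 = 12 ≤ 13, throughput 11 + 9 = 20.
Best is node-H and node-E with total throughput 20.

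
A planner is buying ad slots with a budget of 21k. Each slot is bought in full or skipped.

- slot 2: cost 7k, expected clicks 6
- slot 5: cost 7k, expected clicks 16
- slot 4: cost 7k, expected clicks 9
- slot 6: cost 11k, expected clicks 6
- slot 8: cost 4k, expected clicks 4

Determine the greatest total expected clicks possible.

Allowing fractional choices, the relaxed optimum would be about 31.6, but ad slots are indivisible.
slot 2 + slot 5 + slot 4: cost 7 + 7 + 7 = 21 ≤ 21, expected clicks 6 + 16 + 9 = 31.
slot 2 + slot 5 + slot 8: cost 7 + 7 + 4 = 18 ≤ 21, expected clicks 6 + 16 + 4 = 26.
slot 5 + slot 4 + slot 8: cost 7 + 7 + 4 = 18 ≤ 21, expected clicks 16 + 9 + 4 = 29.
Best is slot 2, slot 5, and slot 4 with total expected clicks 31.

31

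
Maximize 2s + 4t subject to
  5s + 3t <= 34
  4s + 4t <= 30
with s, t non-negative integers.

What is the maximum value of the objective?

(s,t)=(0,7): 5·0+3·7=21≤34, 4·0+4·7=28≤30, objective 28.
(s,t)=(1,6): 5·1+3·6=23≤34, 4·1+4·6=28≤30, objective 26.
Maximum is 28 at (s,t)=(0,7).

28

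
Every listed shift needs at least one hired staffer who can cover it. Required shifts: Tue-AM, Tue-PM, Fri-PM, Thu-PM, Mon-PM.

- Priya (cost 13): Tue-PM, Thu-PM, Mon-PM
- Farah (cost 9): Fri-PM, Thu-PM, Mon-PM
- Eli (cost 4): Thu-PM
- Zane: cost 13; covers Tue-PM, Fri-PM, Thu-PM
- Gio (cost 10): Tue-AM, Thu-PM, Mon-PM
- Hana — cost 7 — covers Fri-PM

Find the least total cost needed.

Choose Zane and Gio: together they cover Tue-AM, Tue-PM, Fri-PM, Thu-PM, Mon-PM — every shift.
Total cost: 13 + 10 = 23.

23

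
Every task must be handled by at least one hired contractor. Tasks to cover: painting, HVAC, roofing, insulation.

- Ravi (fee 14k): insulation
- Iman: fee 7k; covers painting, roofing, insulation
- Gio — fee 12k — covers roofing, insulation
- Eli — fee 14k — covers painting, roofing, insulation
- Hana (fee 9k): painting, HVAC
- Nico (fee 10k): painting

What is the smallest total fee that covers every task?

This is a weighted set-cover instance.
Choose Iman and Hana: together they cover painting, HVAC, roofing, insulation — every task.
Total fee: 7 + 9 = 16.

16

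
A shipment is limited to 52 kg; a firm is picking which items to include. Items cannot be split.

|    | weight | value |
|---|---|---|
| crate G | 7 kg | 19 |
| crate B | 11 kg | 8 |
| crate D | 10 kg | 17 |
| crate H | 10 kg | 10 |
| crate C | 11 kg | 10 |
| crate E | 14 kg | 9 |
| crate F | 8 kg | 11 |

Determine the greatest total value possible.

67

crate G + crate D + crate C + crate E + crate F: weight 7 + 10 + 11 + 14 + 8 = 50 ≤ 52, value 19 + 17 + 10 + 9 + 11 = 66.
crate G + crate D + crate H + crate E + crate F: weight 7 + 10 + 10 + 14 + 8 = 49 ≤ 52, value 19 + 17 + 10 + 9 + 11 = 66.
crate G + crate D + crate H + crate C + crate F: weight 7 + 10 + 10 + 11 + 8 = 46 ≤ 52, value 19 + 17 + 10 + 10 + 11 = 67.
Best is crate G, crate D, crate H, crate C, and crate F with total value 67.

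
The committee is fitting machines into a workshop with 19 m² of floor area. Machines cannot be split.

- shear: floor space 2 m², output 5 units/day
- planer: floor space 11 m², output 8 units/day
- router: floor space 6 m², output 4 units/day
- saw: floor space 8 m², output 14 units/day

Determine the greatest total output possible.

Allowing fractional choices, the relaxed optimum would be about 25.5, but machines are indivisible.
shear + saw: floor space 2 + 8 = 10 ≤ 19, output 5 + 14 = 19.
shear + router + saw: floor space 2 + 6 + 8 = 16 ≤ 19, output 5 + 4 + 14 = 23.
planer + saw: floor space 11 + 8 = 19 ≤ 19, output 8 + 14 = 22.
Best is shear, router, and saw with total output 23.

23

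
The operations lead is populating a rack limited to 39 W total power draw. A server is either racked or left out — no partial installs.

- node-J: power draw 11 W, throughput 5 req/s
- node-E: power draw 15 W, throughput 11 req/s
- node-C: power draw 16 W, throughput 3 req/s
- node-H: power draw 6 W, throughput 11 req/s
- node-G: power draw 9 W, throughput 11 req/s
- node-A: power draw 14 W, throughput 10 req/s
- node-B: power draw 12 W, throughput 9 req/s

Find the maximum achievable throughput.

node-E + node-H + node-G: power draw 15 + 6 + 9 = 30 ≤ 39, throughput 11 + 11 + 11 = 33.
node-J + node-H + node-G + node-B: power draw 11 + 6 + 9 + 12 = 38 ≤ 39, throughput 5 + 11 + 11 + 9 = 36.
node-H + node-G + node-A: power draw 6 + 9 + 14 = 29 ≤ 39, throughput 11 + 11 + 10 = 32.
Best is node-J, node-H, node-G, and node-B with total throughput 36.

36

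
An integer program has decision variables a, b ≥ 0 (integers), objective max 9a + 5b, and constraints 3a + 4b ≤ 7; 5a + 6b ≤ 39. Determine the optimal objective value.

(a,b)=(2,0) is feasible, giving 18.
(a,b)=(1,1) is feasible, giving 14.
(a,b)=(1,0) is feasible, giving 9.
No feasible integer point exceeds 18.

18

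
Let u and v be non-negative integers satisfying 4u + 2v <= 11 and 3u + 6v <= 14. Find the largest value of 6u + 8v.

20

Relaxing integrality, the LP optimum is 22.89 at (u,v) = (2.11, 1.28), which is not an integer point.
(u,v)=(2,1): 4·2+2·1=10≤11, 3·2+6·1=12≤14, objective 20.
(u,v)=(1,1): 4·1+2·1=6≤11, 3·1+6·1=9≤14, objective 14.
(u,v)=(2,0): 4·2+2·0=8≤11, 3·2+6·0=6≤14, objective 12.
(u,v)=(1,0): 4·1+2·0=4≤11, 3·1+6·0=3≤14, objective 6.
Maximum is 20 at (u,v)=(2,1).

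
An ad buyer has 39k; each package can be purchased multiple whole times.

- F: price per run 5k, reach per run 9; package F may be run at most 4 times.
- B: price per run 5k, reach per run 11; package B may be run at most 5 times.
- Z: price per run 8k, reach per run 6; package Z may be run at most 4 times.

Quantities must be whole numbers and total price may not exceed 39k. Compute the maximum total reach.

73

This is a bounded integer knapsack.
B has the best ratio (11/5); taking only B gives at most 5×11 = 55 (stopped by the supply cap of 5).
Mixing does better — 2×F and 5×B: price 35 ≤ 39, reach 2·9 + 5·11 = 73.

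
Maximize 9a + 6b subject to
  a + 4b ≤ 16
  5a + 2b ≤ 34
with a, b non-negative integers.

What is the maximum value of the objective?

66

(a,b)=(6,2): 1·6+4·2=14≤16, 5·6+2·2=34≤34, objective 66.
(a,b)=(6,1): 1·6+4·1=10≤16, 5·6+2·1=32≤34, objective 60.
(a,b)=(5,2): 1·5+4·2=13≤16, 5·5+2·2=29≤34, objective 57.
No feasible integer point exceeds 66.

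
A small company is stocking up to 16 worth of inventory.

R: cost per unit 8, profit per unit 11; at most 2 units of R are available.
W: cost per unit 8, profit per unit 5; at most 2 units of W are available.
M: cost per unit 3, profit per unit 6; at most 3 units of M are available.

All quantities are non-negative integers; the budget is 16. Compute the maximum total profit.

23

Take 1×R and 2×M: cost 14 ≤ 16, profit 1·11 + 2·6 = 23.
No other integer combination yields more.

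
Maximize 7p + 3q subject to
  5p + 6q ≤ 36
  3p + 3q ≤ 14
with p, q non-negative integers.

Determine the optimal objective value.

The continuous relaxation peaks at (4.67, 0) with value 32.67; rounding to a feasible lattice point costs some objective.
(p,q)=(4,0) is feasible, giving 28.
(p,q)=(3,1) is feasible, giving 24.
(p,q)=(3,0) is feasible, giving 21.
The best lattice point is (4,0), giving 28.

28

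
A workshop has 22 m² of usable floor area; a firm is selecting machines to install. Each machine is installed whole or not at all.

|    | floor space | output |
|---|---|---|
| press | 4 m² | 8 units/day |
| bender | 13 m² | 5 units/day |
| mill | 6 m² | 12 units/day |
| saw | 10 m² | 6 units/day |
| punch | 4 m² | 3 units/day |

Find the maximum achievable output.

26

Take press, mill, and saw: floor space 4 + 6 + 10 = 20 ≤ 22, output 8 + 12 + 6 = 26.
No other feasible combination does better.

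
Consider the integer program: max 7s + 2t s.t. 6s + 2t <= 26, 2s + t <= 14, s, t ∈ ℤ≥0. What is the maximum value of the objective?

30

(s,t)=(4,1): 6·4+2·1=26≤26, 2·4+1·1=9≤14, objective 30.
(s,t)=(4,0): 6·4+2·0=24≤26, 2·4+1·0=8≤14, objective 28.
(s,t)=(3,2): 6·3+2·2=22≤26, 2·3+1·2=8≤14, objective 25.
(s,t)=(3,1): 6·3+2·1=20≤26, 2·3+1·1=7≤14, objective 23.
The best lattice point is (4,1), giving 30.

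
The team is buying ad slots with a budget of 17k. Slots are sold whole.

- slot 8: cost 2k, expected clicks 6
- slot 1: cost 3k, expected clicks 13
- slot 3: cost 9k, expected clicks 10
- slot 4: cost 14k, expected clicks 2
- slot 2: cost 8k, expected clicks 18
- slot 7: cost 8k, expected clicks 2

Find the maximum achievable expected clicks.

This is an integer program with binary decision variables.
Allowing fractional choices, the relaxed optimum would be about 41.4, but ad slots are indivisible.
slot 1 + slot 2: cost 3 + 8 = 11 ≤ 17, expected clicks 13 + 18 = 31.
slot 8 + slot 1 + slot 3: cost 2 + 3 + 9 = 14 ≤ 17, expected clicks 6 + 13 + 10 = 29.
slot 8 + slot 1 + slot 2: cost 2 + 3 + 8 = 13 ≤ 17, expected clicks 6 + 13 + 18 = 37.
Best is slot 8, slot 1, and slot 2 with total expected clicks 37.

37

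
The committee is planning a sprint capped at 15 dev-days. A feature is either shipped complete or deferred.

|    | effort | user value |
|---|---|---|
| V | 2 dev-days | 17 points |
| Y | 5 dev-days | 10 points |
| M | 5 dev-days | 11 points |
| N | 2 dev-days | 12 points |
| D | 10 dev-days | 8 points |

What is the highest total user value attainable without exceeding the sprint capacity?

Allowing fractional choices, the relaxed optimum would be about 50.8, but features are indivisible.
V + M + N: effort 2 + 5 + 2 = 9 ≤ 15, user value 17 + 11 + 12 = 40.
V + Y + N: effort 2 + 5 + 2 = 9 ≤ 15, user value 17 + 10 + 12 = 39.
V + Y + M + N: effort 2 + 5 + 5 + 2 = 14 ≤ 15, user value 17 + 10 + 11 + 12 = 50.
Best is V, Y, M, and N with total user value 50.

50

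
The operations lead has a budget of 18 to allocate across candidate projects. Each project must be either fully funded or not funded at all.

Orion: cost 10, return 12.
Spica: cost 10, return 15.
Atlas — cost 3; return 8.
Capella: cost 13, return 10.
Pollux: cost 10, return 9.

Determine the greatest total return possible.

Spica + Atlas: cost 10 + 3 = 13 ≤ 18, return 15 + 8 = 23.
Orion + Atlas: cost 10 + 3 = 13 ≤ 18, return 12 + 8 = 20.
Best is Spica and Atlas with total return 23.

23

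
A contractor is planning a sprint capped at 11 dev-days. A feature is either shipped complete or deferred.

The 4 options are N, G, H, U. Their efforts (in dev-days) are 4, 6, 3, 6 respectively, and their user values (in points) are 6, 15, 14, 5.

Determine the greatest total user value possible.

29

Allowing fractional choices, the relaxed optimum would be about 32.0, but features are indivisible.
N + G: effort 4 + 6 = 10 ≤ 11, user value 6 + 15 = 21.
G + H: effort 6 + 3 = 9 ≤ 11, user value 15 + 14 = 29.
N + H: effort 4 + 3 = 7 ≤ 11, user value 6 + 14 = 20.
Best is G and H with total user value 29.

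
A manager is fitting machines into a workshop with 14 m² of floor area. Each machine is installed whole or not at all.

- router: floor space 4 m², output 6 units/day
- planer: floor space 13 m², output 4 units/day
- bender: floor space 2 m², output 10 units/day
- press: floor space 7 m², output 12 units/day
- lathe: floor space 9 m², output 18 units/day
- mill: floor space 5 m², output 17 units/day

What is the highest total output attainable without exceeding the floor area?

39

bender + press + mill: floor space 2 + 7 + 5 = 14 ≤ 14, output 10 + 12 + 17 = 39.
router + bender + mill: floor space 4 + 2 + 5 = 11 ≤ 14, output 6 + 10 + 17 = 33.
lathe + mill: floor space 9 + 5 = 14 ≤ 14, output 18 + 17 = 35.
Best is bender, press, and mill with total output 39.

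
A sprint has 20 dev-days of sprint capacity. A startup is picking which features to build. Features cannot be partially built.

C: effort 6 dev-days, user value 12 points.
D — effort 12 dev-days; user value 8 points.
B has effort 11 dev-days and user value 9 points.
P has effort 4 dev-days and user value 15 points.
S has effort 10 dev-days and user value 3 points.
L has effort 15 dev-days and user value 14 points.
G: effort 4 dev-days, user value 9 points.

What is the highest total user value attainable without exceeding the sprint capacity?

Allowing fractional choices, the relaxed optimum would be about 41.6, but features are indivisible.
B + P + G: effort 11 + 4 + 4 = 19 ≤ 20, user value 9 + 15 + 9 = 33.
D + P + G: effort 12 + 4 + 4 = 20 ≤ 20, user value 8 + 15 + 9 = 32.
C + P + G: effort 6 + 4 + 4 = 14 ≤ 20, user value 12 + 15 + 9 = 36.
Best is C, P, and G with total user value 36.

36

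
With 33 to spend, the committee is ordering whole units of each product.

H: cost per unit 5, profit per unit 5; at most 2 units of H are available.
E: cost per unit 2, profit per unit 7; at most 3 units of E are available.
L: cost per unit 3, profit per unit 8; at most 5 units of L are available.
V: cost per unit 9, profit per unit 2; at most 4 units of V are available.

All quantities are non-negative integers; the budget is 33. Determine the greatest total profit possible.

71

This is a bounded integer knapsack.
1×H, 3×E, and 5×L: cost 26 ≤ 33, profit 1·5 + 3·7 + 5·8 = 66.
2×H, 3×E, and 5×L: cost 31 ≤ 33, profit 2·5 + 3·7 + 5·8 = 71.
Best is 71.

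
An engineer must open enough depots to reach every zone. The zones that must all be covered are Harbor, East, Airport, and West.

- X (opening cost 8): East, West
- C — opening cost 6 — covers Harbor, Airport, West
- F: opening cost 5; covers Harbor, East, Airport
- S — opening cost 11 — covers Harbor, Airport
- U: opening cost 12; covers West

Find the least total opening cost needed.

This is a weighted set-cover instance.
Choose C and F: together they cover Harbor, East, Airport, West — every zone.
Total opening cost: 6 + 5 = 11.
No cover costs less than 11.

11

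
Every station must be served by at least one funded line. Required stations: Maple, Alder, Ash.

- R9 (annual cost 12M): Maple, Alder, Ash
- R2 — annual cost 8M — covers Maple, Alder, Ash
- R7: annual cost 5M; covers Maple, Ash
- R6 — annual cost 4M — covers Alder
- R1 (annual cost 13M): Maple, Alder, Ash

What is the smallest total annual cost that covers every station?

The greedy cost-per-new-station heuristic would pick R7 and R6 for 9, but a cheaper cover exists.
R2 alone covers Maple, Alder, Ash — every station.
Total annual cost: 8.
No cover costs less than 8.

8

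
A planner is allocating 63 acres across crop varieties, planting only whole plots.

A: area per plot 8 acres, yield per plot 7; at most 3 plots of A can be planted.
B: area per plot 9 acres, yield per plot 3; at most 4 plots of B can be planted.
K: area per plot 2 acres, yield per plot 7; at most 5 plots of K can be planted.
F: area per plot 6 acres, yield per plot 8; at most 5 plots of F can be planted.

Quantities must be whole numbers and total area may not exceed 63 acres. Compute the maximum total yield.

This is a bounded integer knapsack.
2×A, 5×K, and 5×F: area 56 ≤ 63, yield 2·7 + 5·7 + 5·8 = 89.
3×A, 4×K, and 5×F: area 62 ≤ 63, yield 3·7 + 4·7 + 5·8 = 89.
Best is 89.

89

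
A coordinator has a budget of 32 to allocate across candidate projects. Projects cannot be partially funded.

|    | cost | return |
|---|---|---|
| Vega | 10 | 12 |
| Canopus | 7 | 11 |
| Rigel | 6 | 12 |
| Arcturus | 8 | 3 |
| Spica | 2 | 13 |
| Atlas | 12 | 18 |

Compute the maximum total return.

55

Allowing fractional choices, the relaxed optimum would be about 60.0, but projects are indivisible.
Canopus + Rigel + Spica + Atlas: cost 7 + 6 + 2 + 12 = 27 ≤ 32, return 11 + 12 + 13 + 18 = 54.
Vega + Rigel + Spica + Atlas: cost 10 + 6 + 2 + 12 = 30 ≤ 32, return 12 + 12 + 13 + 18 = 55.
Best is Vega, Rigel, Spica, and Atlas with total return 55.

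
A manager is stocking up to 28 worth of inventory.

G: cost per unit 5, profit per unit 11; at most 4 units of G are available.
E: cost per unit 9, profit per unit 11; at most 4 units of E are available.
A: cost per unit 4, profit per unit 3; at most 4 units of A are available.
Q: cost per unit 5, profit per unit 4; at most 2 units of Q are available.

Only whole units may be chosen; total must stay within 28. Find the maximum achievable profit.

50

G has the best ratio (11/5); taking only G gives at most 4×11 = 44 (stopped by the supply cap of 4).
Mixing does better — 4×G and 2×A: cost 28 ≤ 28, profit 4·11 + 2·3 = 50.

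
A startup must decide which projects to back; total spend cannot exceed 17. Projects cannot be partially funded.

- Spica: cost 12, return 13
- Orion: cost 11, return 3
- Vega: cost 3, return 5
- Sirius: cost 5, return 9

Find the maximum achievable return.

Take Spica and Sirius: cost 12 + 5 = 17 ≤ 17, return 13 + 9 = 22.
No other feasible combination does better.

22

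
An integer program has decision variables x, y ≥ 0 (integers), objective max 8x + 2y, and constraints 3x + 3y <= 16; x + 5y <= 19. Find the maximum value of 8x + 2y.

The continuous relaxation peaks at (5.33, 0) with value 42.67; rounding to a feasible lattice point costs some objective.
(x,y)=(5,0): 3·5+3·0=15≤16, 1·5+5·0=5≤19, objective 40.
(x,y)=(4,1): 3·4+3·1=15≤16, 1·4+5·1=9≤19, objective 34.
(x,y)=(4,0): 3·4+3·0=12≤16, 1·4+5·0=4≤19, objective 32.
No feasible integer point exceeds 40.

40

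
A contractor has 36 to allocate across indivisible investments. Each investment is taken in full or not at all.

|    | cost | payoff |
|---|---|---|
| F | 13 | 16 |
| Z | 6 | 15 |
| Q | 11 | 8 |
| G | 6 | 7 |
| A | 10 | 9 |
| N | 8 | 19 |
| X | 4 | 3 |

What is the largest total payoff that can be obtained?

57

Allowing fractional choices, the relaxed optimum would be about 59.7, but investments are indivisible.
F + Z + G + N: cost 13 + 6 + 6 + 8 = 33 ≤ 36, payoff 16 + 15 + 7 + 19 = 57.
F + Z + N + X: cost 13 + 6 + 8 + 4 = 31 ≤ 36, payoff 16 + 15 + 19 + 3 = 53.
Z + G + A + N + X: cost 6 + 6 + 10 + 8 + 4 = 34 ≤ 36, payoff 15 + 7 + 9 + 19 + 3 = 53.
Best is F, Z, G, and N with total payoff 57.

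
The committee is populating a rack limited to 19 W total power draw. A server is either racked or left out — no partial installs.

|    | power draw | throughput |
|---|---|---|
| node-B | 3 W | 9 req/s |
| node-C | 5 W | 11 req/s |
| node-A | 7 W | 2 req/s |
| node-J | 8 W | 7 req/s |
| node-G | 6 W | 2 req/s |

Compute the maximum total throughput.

Allowing fractional choices, the relaxed optimum would be about 28.0, but servers are indivisible.
node-B + node-C + node-J: power draw 3 + 5 + 8 = 16 ≤ 19, throughput 9 + 11 + 7 = 27.
node-B + node-C + node-G: power draw 3 + 5 + 6 = 14 ≤ 19, throughput 9 + 11 + 2 = 22.
Best is node-B, node-C, and node-J with total throughput 27.

27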